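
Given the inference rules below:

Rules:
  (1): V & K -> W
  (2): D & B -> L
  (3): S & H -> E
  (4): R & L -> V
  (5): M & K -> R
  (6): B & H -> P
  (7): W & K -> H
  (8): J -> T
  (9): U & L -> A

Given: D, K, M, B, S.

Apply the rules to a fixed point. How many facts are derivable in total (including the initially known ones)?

12

Round 1: (2) [D & B -> L]; (5) [M & K -> R]. New: L, R.
Round 2: (4) [R & L -> V]. New: V.
Round 3: (1) [V & K -> W]. New: W.
Round 4: (7) [W & K -> H]. New: H.
Round 5: (3) [S & H -> E]; (6) [B & H -> P]. New: E, P.
Closure: {B, D, E, H, K, L, M, P, R, S, V, W} — 12 facts.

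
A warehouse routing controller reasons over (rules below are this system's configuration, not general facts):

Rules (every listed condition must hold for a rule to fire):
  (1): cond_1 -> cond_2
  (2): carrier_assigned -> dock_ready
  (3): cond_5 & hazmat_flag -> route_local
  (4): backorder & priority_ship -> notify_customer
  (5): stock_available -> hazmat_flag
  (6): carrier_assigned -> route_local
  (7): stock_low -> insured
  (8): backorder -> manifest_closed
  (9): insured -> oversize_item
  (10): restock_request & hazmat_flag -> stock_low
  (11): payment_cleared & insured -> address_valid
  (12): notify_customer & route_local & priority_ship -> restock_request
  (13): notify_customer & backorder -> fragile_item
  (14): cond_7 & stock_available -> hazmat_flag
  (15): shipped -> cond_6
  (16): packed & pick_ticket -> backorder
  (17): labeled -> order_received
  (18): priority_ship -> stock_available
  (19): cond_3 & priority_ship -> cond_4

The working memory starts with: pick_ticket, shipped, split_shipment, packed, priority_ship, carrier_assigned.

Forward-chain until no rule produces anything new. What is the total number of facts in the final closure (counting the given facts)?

19

Round 1: (2) [carrier_assigned -> dock_ready]; (6) [carrier_assigned -> route_local]; (15) [shipped -> cond_6]; (16) [packed & pick_ticket -> backorder]; (18) [priority_ship -> stock_available]. New: dock_ready, route_local, cond_6, backorder, stock_available.
Round 2: (4) [backorder & priority_ship -> notify_customer]; (5) [stock_available -> hazmat_flag]; (8) [backorder -> manifest_closed]. New: notify_customer, hazmat_flag, manifest_closed.
Round 3: (12) [notify_customer & route_local & priority_ship -> restock_request]; (13) [notify_customer & backorder -> fragile_item]. New: restock_request, fragile_item.
Round 4: (10) [restock_request & hazmat_flag -> stock_low]. New: stock_low.
Round 5: (7) [stock_low -> insured]. New: insured.
Round 6: (9) [insured -> oversize_item]. New: oversize_item.
Closure: {backorder, carrier_assigned, cond_6, dock_ready, fragile_item, hazmat_flag, insured, manifest_closed, notify_customer, oversize_item, packed, pick_ticket, priority_ship, restock_request, route_local, shipped, split_shipment, stock_available, stock_low} — 19 facts.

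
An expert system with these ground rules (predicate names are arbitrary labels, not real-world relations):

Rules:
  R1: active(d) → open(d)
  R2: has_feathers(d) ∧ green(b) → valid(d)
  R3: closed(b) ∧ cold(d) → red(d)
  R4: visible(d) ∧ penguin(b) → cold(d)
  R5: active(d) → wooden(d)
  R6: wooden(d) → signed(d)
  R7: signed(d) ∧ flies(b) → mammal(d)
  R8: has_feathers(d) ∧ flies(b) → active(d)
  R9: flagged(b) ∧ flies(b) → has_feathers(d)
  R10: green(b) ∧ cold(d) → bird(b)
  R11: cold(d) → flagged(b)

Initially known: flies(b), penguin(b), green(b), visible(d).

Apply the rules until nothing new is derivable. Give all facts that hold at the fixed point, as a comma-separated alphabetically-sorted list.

active(d), bird(b), cold(d), flagged(b), flies(b), green(b), has_feathers(d), mammal(d), open(d), penguin(b), signed(d), valid(d), visible(d), wooden(d)

Round 1 — R4, derive cold(d).
Round 2 — R10, R11, derive bird(b), flagged(b).
Round 3 — R9, derive has_feathers(d).
Round 4 — R2, R8, derive valid(d), active(d).
Round 5 — R1, R5, derive open(d), wooden(d).
Round 6 — R6, derive signed(d).
Round 7 — R7, derive mammal(d).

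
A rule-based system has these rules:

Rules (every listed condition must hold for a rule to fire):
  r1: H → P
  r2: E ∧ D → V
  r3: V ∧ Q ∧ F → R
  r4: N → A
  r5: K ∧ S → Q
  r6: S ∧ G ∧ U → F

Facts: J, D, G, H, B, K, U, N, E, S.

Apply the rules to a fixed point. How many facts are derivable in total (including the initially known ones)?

16

[1] r1 [H → P]; r2 [E ∧ D → V]; r4 [N → A]; r5 [K ∧ S → Q]; r6 [S ∧ G ∧ U → F]. ⇒ new: P, V, A, Q, F.
[2] r3 [V ∧ Q ∧ F → R]. ⇒ new: R.
Closure: {A, B, D, E, F, G, H, J, K, N, P, Q, R, S, U, V} — 16 facts.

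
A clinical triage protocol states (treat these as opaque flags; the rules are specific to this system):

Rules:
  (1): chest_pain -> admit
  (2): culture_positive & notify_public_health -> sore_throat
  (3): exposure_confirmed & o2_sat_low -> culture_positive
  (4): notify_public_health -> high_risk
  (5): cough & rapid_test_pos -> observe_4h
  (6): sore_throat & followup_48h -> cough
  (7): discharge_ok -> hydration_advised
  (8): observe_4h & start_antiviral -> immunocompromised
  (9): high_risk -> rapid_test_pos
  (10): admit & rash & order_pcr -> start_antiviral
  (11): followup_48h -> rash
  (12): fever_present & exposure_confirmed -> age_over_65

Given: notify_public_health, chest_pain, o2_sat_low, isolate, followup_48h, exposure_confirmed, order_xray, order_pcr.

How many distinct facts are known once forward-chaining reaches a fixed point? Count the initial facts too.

18

Round 1: (1) [chest_pain -> admit]; (3) [exposure_confirmed & o2_sat_low -> culture_positive]; (4) [notify_public_health -> high_risk]; (11) [followup_48h -> rash]. Adds admit, culture_positive, high_risk, rash.
Round 2: (2) [culture_positive & notify_public_health -> sore_throat]; (9) [high_risk -> rapid_test_pos]; (10) [admit & rash & order_pcr -> start_antiviral]. Adds sore_throat, rapid_test_pos, start_antiviral.
Round 3: (6) [sore_throat & followup_48h -> cough]. Adds cough.
Round 4: (5) [cough & rapid_test_pos -> observe_4h]. Adds observe_4h.
Round 5: (8) [observe_4h & start_antiviral -> immunocompromised]. Adds immunocompromised.
Closure: {admit, chest_pain, cough, culture_positive, exposure_confirmed, followup_48h, high_risk, immunocompromised, isolate, notify_public_health, o2_sat_low, observe_4h, order_pcr, order_xray, rapid_test_pos, rash, sore_throat, start_antiviral} — 18 facts.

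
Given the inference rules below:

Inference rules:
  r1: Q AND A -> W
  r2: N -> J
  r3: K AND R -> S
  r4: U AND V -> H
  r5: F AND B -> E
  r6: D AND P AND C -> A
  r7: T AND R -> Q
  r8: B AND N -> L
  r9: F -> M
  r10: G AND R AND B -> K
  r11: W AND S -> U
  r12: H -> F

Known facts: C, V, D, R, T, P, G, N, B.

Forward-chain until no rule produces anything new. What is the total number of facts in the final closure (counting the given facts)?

[1] r2 [N -> J]; r6 [D AND P AND C -> A]; r7 [T AND R -> Q]; r8 [B AND N -> L]; r10 [G AND R AND B -> K]. ⇒ new: J, A, Q, L, K.
[2] r1 [Q AND A -> W]; r3 [K AND R -> S]. ⇒ new: W, S.
[3] r11 [W AND S -> U]. ⇒ new: U.
[4] r4 [U AND V -> H]. ⇒ new: H.
[5] r12 [H -> F]. ⇒ new: F.
[6] r5 [F AND B -> E]; r9 [F -> M]. ⇒ new: E, M.
Closure: {A, B, C, D, E, F, G, H, J, K, L, M, N, P, Q, R, S, T, U, V, W} — 21 facts.

21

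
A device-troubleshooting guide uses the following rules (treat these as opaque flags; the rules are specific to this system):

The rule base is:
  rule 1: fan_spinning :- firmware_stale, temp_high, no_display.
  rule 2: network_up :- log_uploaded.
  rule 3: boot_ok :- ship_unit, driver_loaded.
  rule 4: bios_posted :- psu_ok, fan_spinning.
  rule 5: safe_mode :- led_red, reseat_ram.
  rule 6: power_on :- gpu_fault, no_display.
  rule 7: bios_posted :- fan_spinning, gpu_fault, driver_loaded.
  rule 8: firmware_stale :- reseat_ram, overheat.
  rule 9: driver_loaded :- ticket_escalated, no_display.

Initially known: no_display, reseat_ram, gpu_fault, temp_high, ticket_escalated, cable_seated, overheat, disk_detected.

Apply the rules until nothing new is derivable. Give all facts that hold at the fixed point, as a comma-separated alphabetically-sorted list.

bios_posted, cable_seated, disk_detected, driver_loaded, fan_spinning, firmware_stale, gpu_fault, no_display, overheat, power_on, reseat_ram, temp_high, ticket_escalated

Round 1: rule 6 [power_on :- gpu_fault, no_display.]; rule 8 [firmware_stale :- reseat_ram, overheat.]; rule 9 [driver_loaded :- ticket_escalated, no_display.]. Adds power_on, firmware_stale, driver_loaded.
Round 2: rule 1 [fan_spinning :- firmware_stale, temp_high, no_display.]. Adds fan_spinning.
Round 3: rule 7 [bios_posted :- fan_spinning, gpu_fault, driver_loaded.]. Adds bios_posted.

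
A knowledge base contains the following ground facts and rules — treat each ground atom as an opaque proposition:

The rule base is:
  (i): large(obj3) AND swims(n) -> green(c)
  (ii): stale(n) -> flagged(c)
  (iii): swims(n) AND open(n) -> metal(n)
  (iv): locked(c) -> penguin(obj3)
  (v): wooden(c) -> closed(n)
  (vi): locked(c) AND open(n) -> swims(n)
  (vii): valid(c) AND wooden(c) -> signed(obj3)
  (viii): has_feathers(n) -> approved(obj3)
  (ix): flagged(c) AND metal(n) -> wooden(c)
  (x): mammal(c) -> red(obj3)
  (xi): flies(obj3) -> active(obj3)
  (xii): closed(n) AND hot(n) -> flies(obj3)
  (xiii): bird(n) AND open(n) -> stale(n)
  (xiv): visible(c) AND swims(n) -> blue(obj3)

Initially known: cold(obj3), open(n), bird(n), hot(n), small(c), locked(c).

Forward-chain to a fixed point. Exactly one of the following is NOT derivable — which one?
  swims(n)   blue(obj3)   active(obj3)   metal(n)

blue(obj3)

Round 1 — (iv), (vi), (xiii), derive penguin(obj3), swims(n), stale(n).
Round 2 — (ii), (iii), derive flagged(c), metal(n).
Round 3 — (ix), derive wooden(c).
Round 4 — (v), derive closed(n).
Round 5 — (xii), derive flies(obj3).
Round 6 — (xi), derive active(obj3).
Derived: metal(n) (round 2), swims(n) (round 1), active(obj3) (round 6). blue(obj3) never appears in any round.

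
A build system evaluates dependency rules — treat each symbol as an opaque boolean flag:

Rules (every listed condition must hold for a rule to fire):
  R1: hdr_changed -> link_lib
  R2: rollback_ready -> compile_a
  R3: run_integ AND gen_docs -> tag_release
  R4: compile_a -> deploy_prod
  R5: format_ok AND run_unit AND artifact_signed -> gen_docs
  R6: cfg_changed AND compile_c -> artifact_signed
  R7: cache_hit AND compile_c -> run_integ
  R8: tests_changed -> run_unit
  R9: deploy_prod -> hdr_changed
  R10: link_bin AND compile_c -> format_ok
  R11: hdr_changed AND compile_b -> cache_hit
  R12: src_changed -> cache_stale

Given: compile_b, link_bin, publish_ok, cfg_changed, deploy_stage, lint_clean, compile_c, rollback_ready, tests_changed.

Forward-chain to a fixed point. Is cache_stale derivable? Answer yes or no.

Round 1: R2 [rollback_ready -> compile_a]; R6 [cfg_changed AND compile_c -> artifact_signed]; R8 [tests_changed -> run_unit]; R10 [link_bin AND compile_c -> format_ok]. Adds compile_a, artifact_signed, run_unit, format_ok.
Round 2: R4 [compile_a -> deploy_prod]; R5 [format_ok AND run_unit AND artifact_signed -> gen_docs]. Adds deploy_prod, gen_docs.
Round 3: R9 [deploy_prod -> hdr_changed]. Adds hdr_changed.
Round 4: R1 [hdr_changed -> link_lib]; R11 [hdr_changed AND compile_b -> cache_hit]. Adds link_lib, cache_hit.
Round 5: R7 [cache_hit AND compile_c -> run_integ]. Adds run_integ.
Round 6: R3 [run_integ AND gen_docs -> tag_release]. Adds tag_release.
Fixed point reached. cache_stale is concluded only by R12; R12 needs src_changed (never derived).

no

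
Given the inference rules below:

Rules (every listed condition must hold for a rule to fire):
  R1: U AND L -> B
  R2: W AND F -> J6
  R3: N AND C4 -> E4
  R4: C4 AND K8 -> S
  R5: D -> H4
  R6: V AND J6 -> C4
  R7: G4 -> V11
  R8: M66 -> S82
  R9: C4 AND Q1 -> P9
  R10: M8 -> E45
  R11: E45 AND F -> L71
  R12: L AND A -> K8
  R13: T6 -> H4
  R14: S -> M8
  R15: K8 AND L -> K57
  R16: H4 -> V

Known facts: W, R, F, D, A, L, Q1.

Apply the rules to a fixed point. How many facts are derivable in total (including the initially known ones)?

18

Round 1: R2 [W AND F -> J6]; R5 [D -> H4]; R12 [L AND A -> K8]. New: J6, H4, K8.
Round 2: R15 [K8 AND L -> K57]; R16 [H4 -> V]. New: K57, V.
Round 3: R6 [V AND J6 -> C4]. New: C4.
Round 4: R4 [C4 AND K8 -> S]; R9 [C4 AND Q1 -> P9]. New: S, P9.
Round 5: R14 [S -> M8]. New: M8.
Round 6: R10 [M8 -> E45]. New: E45.
Round 7: R11 [E45 AND F -> L71]. New: L71.
Closure: {A, C4, D, E45, F, H4, J6, K57, K8, L, L71, M8, P9, Q1, R, S, V, W} — 18 facts.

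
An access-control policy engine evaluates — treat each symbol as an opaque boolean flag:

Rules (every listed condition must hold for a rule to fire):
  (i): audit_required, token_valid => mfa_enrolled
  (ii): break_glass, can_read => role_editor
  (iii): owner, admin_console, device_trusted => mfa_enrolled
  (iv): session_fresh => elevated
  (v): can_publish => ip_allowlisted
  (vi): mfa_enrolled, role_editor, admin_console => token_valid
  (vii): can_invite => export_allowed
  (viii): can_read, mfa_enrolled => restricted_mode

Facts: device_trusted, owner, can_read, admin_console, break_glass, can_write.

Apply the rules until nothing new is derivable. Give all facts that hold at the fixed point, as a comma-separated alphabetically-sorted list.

admin_console, break_glass, can_read, can_write, device_trusted, mfa_enrolled, owner, restricted_mode, role_editor, token_valid

Round 1 fires (ii), (iii), giving role_editor, mfa_enrolled.
Round 2 fires (vi), (viii), giving token_valid, restricted_mode.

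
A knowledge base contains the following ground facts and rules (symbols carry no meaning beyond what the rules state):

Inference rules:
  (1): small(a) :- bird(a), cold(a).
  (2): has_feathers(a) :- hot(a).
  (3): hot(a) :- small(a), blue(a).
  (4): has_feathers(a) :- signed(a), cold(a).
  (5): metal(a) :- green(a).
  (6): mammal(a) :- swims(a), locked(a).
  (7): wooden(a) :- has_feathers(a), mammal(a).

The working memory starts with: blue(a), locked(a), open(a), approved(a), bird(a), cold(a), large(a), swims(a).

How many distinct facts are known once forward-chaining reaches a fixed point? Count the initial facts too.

Round 1 — (1), (6), derive small(a), mammal(a).
Round 2 — (3), derive hot(a).
Round 3 — (2), derive has_feathers(a).
Round 4 — (7), derive wooden(a).
Closure: {approved(a), bird(a), blue(a), cold(a), has_feathers(a), hot(a), large(a), locked(a), mammal(a), open(a), small(a), swims(a), wooden(a)} — 13 facts.

13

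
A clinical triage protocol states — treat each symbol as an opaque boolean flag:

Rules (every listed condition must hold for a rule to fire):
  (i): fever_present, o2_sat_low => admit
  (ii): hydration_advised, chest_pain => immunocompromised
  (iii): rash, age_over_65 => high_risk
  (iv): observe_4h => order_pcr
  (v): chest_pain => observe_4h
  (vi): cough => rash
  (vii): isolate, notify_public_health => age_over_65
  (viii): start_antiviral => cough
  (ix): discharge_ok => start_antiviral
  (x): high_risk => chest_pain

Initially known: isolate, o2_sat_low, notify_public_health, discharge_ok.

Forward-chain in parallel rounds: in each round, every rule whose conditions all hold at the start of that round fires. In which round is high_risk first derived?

Round 1: (vii) [isolate, notify_public_health => age_over_65]; (ix) [discharge_ok => start_antiviral]. New: age_over_65, start_antiviral.
Round 2: (viii) [start_antiviral => cough]. New: cough.
Round 3: (vi) [cough => rash]. New: rash.
Round 4: (iii) [rash, age_over_65 => high_risk]. New: high_risk.
high_risk first appears in round 4.

4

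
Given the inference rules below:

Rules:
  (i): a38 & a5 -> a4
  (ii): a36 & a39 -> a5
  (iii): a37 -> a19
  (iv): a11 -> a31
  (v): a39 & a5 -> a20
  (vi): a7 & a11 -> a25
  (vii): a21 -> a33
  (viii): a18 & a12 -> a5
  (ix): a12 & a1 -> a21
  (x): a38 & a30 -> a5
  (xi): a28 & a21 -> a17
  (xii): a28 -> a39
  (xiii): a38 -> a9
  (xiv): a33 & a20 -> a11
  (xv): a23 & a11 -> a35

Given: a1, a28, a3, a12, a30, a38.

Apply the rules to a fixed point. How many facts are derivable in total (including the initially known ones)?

[1] (ix) [a12 & a1 -> a21]; (x) [a38 & a30 -> a5]; (xii) [a28 -> a39]; (xiii) [a38 -> a9]. ⇒ new: a21, a5, a39, a9.
[2] (i) [a38 & a5 -> a4]; (v) [a39 & a5 -> a20]; (vii) [a21 -> a33]; (xi) [a28 & a21 -> a17]. ⇒ new: a4, a20, a33, a17.
[3] (xiv) [a33 & a20 -> a11]. ⇒ new: a11.
[4] (iv) [a11 -> a31]. ⇒ new: a31.
Closure: {a1, a11, a12, a17, a20, a21, a28, a3, a30, a31, a33, a38, a39, a4, a5, a9} — 16 facts.

16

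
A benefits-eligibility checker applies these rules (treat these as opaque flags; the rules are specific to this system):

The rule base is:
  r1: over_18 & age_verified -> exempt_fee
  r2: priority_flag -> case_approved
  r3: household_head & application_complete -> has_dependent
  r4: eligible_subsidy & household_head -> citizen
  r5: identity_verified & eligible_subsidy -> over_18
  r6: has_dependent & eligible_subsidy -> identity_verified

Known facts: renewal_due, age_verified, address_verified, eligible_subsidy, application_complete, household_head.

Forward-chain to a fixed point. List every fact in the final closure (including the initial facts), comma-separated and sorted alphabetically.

Round 1: r3 [household_head & application_complete -> has_dependent]; r4 [eligible_subsidy & household_head -> citizen]. Adds has_dependent, citizen.
Round 2: r6 [has_dependent & eligible_subsidy -> identity_verified]. Adds identity_verified.
Round 3: r5 [identity_verified & eligible_subsidy -> over_18]. Adds over_18.
Round 4: r1 [over_18 & age_verified -> exempt_fee]. Adds exempt_fee.

address_verified, age_verified, application_complete, citizen, eligible_subsidy, exempt_fee, has_dependent, household_head, identity_verified, over_18, renewal_due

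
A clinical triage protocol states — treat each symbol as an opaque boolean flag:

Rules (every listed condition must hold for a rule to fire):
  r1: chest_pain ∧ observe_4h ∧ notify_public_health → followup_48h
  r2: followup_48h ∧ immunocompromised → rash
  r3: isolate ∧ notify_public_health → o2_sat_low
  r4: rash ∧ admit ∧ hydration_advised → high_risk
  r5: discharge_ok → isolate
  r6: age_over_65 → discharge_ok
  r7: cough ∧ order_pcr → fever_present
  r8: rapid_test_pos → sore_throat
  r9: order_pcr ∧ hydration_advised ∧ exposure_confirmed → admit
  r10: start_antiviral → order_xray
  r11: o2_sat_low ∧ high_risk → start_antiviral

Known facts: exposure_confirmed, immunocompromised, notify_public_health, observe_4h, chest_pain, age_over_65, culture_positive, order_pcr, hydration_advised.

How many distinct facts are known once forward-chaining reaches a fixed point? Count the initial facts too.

18

Round 1: r1 [chest_pain ∧ observe_4h ∧ notify_public_health → followup_48h]; r6 [age_over_65 → discharge_ok]; r9 [order_pcr ∧ hydration_advised ∧ exposure_confirmed → admit]. Adds followup_48h, discharge_ok, admit.
Round 2: r2 [followup_48h ∧ immunocompromised → rash]; r5 [discharge_ok → isolate]. Adds rash, isolate.
Round 3: r3 [isolate ∧ notify_public_health → o2_sat_low]; r4 [rash ∧ admit ∧ hydration_advised → high_risk]. Adds o2_sat_low, high_risk.
Round 4: r11 [o2_sat_low ∧ high_risk → start_antiviral]. Adds start_antiviral.
Round 5: r10 [start_antiviral → order_xray]. Adds order_xray.
Closure: {admit, age_over_65, chest_pain, culture_positive, discharge_ok, exposure_confirmed, followup_48h, high_risk, hydration_advised, immunocompromised, isolate, notify_public_health, o2_sat_low, observe_4h, order_pcr, order_xray, rash, start_antiviral} — 18 facts.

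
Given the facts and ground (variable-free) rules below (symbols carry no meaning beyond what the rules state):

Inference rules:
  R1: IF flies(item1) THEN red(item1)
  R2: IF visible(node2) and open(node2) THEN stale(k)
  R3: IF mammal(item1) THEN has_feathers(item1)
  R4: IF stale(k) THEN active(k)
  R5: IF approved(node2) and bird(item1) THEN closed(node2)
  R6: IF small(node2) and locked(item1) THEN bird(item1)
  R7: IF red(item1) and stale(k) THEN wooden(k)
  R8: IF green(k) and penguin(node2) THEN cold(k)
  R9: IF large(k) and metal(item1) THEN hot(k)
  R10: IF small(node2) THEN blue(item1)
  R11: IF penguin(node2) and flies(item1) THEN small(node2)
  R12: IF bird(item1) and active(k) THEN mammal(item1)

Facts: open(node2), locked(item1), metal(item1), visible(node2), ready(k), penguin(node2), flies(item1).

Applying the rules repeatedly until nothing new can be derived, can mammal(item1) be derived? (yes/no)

yes

[1] R1 [IF flies(item1) THEN red(item1)]; R2 [IF visible(node2) and open(node2) THEN stale(k)]; R11 [IF penguin(node2) and flies(item1) THEN small(node2)]. ⇒ new: red(item1), stale(k), small(node2).
[2] R4 [IF stale(k) THEN active(k)]; R6 [IF small(node2) and locked(item1) THEN bird(item1)]; R7 [IF red(item1) and stale(k) THEN wooden(k)]; R10 [IF small(node2) THEN blue(item1)]. ⇒ new: active(k), bird(item1), wooden(k), blue(item1).
[3] R12 [IF bird(item1) and active(k) THEN mammal(item1)]. ⇒ new: mammal(item1).
[4] R3 [IF mammal(item1) THEN has_feathers(item1)]. ⇒ new: has_feathers(item1).
mammal(item1) appears in round 3, so it is derivable.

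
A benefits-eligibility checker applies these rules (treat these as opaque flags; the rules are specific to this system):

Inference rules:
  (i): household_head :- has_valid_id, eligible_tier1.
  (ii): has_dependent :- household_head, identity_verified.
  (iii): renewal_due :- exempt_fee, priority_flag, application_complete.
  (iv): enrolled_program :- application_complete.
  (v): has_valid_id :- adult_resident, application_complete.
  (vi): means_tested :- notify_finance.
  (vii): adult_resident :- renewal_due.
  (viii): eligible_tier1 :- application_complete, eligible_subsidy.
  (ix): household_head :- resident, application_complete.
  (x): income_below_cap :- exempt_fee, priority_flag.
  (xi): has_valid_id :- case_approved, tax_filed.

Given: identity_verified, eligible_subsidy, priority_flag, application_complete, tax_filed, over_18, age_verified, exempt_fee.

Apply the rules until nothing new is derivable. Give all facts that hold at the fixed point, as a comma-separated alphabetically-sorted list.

[1] (iii) [renewal_due :- exempt_fee, priority_flag, application_complete.]; (iv) [enrolled_program :- application_complete.]; (viii) [eligible_tier1 :- application_complete, eligible_subsidy.]; (x) [income_below_cap :- exempt_fee, priority_flag.]. ⇒ new: renewal_due, enrolled_program, eligible_tier1, income_below_cap.
[2] (vii) [adult_resident :- renewal_due.]. ⇒ new: adult_resident.
[3] (v) [has_valid_id :- adult_resident, application_complete.]. ⇒ new: has_valid_id.
[4] (i) [household_head :- has_valid_id, eligible_tier1.]. ⇒ new: household_head.
[5] (ii) [has_dependent :- household_head, identity_verified.]. ⇒ new: has_dependent.

adult_resident, age_verified, application_complete, eligible_subsidy, eligible_tier1, enrolled_program, exempt_fee, has_dependent, has_valid_id, household_head, identity_verified, income_below_cap, over_18, priority_flag, renewal_due, tax_filed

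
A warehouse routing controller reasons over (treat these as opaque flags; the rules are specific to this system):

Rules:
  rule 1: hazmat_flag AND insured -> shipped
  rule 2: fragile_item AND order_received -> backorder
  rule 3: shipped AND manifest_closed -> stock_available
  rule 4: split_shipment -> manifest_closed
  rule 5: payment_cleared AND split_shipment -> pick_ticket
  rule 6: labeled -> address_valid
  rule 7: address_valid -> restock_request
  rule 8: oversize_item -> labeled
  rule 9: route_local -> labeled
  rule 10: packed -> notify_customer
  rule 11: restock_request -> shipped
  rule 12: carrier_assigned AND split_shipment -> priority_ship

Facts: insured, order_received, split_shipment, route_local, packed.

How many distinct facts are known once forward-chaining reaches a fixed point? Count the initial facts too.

Round 1 fires rule 4, rule 9, rule 10, giving manifest_closed, labeled, notify_customer.
Round 2 fires rule 6, giving address_valid.
Round 3 fires rule 7, giving restock_request.
Round 4 fires rule 11, giving shipped.
Round 5 fires rule 3, giving stock_available.
Closure: {address_valid, insured, labeled, manifest_closed, notify_customer, order_received, packed, restock_request, route_local, shipped, split_shipment, stock_available} — 12 facts.

12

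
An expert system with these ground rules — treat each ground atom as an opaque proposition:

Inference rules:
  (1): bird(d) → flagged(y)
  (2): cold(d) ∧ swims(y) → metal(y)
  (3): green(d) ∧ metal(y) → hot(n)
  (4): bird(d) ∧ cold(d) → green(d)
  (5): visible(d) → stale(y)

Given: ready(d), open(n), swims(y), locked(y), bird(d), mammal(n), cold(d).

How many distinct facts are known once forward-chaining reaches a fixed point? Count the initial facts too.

Round 1 fires (1), (2), (4), giving flagged(y), metal(y), green(d).
Round 2 fires (3), giving hot(n).
Closure: {bird(d), cold(d), flagged(y), green(d), hot(n), locked(y), mammal(n), metal(y), open(n), ready(d), swims(y)} — 11 facts.

11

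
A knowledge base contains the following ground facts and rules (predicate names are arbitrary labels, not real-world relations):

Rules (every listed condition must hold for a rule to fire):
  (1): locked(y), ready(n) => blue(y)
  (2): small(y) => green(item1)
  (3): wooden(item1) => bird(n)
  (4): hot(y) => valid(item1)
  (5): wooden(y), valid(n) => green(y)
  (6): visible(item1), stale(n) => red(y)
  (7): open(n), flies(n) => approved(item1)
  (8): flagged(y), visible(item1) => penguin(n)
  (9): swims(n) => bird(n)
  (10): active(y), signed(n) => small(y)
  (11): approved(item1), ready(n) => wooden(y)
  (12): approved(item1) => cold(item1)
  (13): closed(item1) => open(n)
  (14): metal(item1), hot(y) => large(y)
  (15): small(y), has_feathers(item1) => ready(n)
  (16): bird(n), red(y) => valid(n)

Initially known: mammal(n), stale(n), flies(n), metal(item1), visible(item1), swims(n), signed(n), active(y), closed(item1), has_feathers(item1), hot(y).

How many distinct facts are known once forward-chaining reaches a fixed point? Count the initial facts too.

Round 1 fires (4), (6), (9), (10), (13), (14), giving valid(item1), red(y), bird(n), small(y), open(n), large(y).
Round 2 fires (2), (7), (15), (16), giving green(item1), approved(item1), ready(n), valid(n).
Round 3 fires (11), (12), giving wooden(y), cold(item1).
Round 4 fires (5), giving green(y).
Closure: {active(y), approved(item1), bird(n), closed(item1), cold(item1), flies(n), green(item1), green(y), has_feathers(item1), hot(y), large(y), mammal(n), metal(item1), open(n), ready(n), red(y), signed(n), small(y), stale(n), swims(n), valid(item1), valid(n), visible(item1), wooden(y)} — 24 facts.

24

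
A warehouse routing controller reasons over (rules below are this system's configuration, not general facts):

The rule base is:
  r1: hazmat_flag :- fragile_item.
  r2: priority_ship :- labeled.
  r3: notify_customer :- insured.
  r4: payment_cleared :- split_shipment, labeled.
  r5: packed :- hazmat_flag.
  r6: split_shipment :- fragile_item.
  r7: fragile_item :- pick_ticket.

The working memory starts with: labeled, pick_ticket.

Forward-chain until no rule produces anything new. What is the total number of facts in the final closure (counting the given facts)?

Round 1 — r2, r7, derive priority_ship, fragile_item.
Round 2 — r1, r6, derive hazmat_flag, split_shipment.
Round 3 — r4, r5, derive payment_cleared, packed.
Closure: {fragile_item, hazmat_flag, labeled, packed, payment_cleared, pick_ticket, priority_ship, split_shipment} — 8 facts.

8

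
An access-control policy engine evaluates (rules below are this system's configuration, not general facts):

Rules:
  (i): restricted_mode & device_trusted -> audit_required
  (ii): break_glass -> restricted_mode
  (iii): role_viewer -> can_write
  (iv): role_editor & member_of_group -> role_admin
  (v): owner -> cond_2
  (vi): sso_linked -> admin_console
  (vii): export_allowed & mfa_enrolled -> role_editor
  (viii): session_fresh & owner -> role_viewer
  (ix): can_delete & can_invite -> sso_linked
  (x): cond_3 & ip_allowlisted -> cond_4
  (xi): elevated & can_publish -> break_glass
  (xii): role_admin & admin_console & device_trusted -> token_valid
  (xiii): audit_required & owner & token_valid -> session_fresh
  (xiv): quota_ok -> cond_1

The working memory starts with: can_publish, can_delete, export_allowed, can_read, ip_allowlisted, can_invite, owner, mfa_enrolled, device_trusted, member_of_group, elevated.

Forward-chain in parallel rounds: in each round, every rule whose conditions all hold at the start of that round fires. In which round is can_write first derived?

6

Round 1 — (v), (vii), (ix), (xi), derive cond_2, role_editor, sso_linked, break_glass.
Round 2 — (ii), (iv), (vi), derive restricted_mode, role_admin, admin_console.
Round 3 — (i), (xii), derive audit_required, token_valid.
Round 4 — (xiii), derive session_fresh.
Round 5 — (viii), derive role_viewer.
Round 6 — (iii), derive can_write.
can_write first appears in round 6.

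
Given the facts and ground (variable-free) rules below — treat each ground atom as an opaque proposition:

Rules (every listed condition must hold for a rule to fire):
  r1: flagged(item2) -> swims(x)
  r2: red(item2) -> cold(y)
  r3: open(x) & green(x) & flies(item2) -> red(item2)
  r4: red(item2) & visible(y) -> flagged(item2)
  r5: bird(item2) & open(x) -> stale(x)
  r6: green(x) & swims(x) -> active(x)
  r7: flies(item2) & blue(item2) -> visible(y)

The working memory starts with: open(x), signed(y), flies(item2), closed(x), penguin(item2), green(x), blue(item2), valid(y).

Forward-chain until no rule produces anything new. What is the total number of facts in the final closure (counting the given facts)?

14

Round 1 — r3, r7, derive red(item2), visible(y).
Round 2 — r2, r4, derive cold(y), flagged(item2).
Round 3 — r1, derive swims(x).
Round 4 — r6, derive active(x).
Closure: {active(x), blue(item2), closed(x), cold(y), flagged(item2), flies(item2), green(x), open(x), penguin(item2), red(item2), signed(y), swims(x), valid(y), visible(y)} — 14 facts.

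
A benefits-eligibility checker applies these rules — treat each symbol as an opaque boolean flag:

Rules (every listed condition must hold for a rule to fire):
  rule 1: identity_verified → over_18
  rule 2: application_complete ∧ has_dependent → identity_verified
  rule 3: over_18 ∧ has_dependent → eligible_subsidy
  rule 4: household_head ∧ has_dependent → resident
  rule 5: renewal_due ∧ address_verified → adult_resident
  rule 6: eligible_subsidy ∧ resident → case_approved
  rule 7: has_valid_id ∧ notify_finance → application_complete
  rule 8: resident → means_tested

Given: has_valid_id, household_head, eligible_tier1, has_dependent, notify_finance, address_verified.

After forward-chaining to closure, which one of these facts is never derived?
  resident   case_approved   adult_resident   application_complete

[1] rule 4 [household_head ∧ has_dependent → resident]; rule 7 [has_valid_id ∧ notify_finance → application_complete]. ⇒ new: resident, application_complete.
[2] rule 2 [application_complete ∧ has_dependent → identity_verified]; rule 8 [resident → means_tested]. ⇒ new: identity_verified, means_tested.
[3] rule 1 [identity_verified → over_18]. ⇒ new: over_18.
[4] rule 3 [over_18 ∧ has_dependent → eligible_subsidy]. ⇒ new: eligible_subsidy.
[5] rule 6 [eligible_subsidy ∧ resident → case_approved]. ⇒ new: case_approved.
Derived: case_approved (round 5), application_complete (round 1), resident (round 1). adult_resident never appears in any round.

adult_resident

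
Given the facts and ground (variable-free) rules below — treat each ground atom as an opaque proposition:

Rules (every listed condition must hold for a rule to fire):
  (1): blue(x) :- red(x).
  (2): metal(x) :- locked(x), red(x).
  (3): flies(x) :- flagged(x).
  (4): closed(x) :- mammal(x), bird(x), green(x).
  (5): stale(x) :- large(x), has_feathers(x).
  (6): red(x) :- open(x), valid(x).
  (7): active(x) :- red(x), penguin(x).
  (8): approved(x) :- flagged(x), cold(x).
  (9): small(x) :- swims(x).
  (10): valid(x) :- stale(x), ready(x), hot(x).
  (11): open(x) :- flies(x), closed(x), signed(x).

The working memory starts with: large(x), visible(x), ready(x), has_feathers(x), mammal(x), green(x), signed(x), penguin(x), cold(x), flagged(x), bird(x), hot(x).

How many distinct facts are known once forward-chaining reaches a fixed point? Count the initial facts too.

21

Round 1 — (3), (4), (5), (8), derive flies(x), closed(x), stale(x), approved(x).
Round 2 — (10), (11), derive valid(x), open(x).
Round 3 — (6), derive red(x).
Round 4 — (1), (7), derive blue(x), active(x).
Closure: {active(x), approved(x), bird(x), blue(x), closed(x), cold(x), flagged(x), flies(x), green(x), has_feathers(x), hot(x), large(x), mammal(x), open(x), penguin(x), ready(x), red(x), signed(x), stale(x), valid(x), visible(x)} — 21 facts.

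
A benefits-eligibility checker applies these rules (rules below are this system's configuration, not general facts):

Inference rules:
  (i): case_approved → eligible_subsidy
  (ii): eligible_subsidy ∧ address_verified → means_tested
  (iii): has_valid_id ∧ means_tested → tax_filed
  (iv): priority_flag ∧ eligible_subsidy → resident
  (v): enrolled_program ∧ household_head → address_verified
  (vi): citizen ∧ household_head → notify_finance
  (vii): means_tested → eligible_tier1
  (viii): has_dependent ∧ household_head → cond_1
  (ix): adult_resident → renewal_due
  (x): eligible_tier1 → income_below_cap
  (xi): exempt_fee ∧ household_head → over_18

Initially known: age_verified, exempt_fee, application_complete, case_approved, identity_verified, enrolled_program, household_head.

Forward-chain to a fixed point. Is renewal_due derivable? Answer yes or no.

Round 1: (i) [case_approved → eligible_subsidy]; (v) [enrolled_program ∧ household_head → address_verified]; (xi) [exempt_fee ∧ household_head → over_18]. Adds eligible_subsidy, address_verified, over_18.
Round 2: (ii) [eligible_subsidy ∧ address_verified → means_tested]. Adds means_tested.
Round 3: (vii) [means_tested → eligible_tier1]. Adds eligible_tier1.
Round 4: (x) [eligible_tier1 → income_below_cap]. Adds income_below_cap.
Fixed point reached. renewal_due is concluded only by (ix); (ix) needs adult_resident (never derived).

no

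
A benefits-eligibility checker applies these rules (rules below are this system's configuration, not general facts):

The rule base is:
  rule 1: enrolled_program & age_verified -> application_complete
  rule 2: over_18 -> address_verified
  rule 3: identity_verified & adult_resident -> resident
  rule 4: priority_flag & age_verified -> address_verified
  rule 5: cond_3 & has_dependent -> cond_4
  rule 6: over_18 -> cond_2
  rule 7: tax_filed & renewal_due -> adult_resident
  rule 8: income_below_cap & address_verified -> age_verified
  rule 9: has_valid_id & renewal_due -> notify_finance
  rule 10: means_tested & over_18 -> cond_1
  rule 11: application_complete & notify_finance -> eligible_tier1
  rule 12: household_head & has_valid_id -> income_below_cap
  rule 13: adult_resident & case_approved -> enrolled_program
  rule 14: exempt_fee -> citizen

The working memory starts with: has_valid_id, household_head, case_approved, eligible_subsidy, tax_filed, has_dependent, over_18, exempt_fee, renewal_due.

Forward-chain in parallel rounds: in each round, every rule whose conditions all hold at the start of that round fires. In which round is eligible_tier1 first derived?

4

Round 1: rule 2 [over_18 -> address_verified]; rule 6 [over_18 -> cond_2]; rule 7 [tax_filed & renewal_due -> adult_resident]; rule 9 [has_valid_id & renewal_due -> notify_finance]; rule 12 [household_head & has_valid_id -> income_below_cap]; rule 14 [exempt_fee -> citizen]. Adds address_verified, cond_2, adult_resident, notify_finance, income_below_cap, citizen.
Round 2: rule 8 [income_below_cap & address_verified -> age_verified]; rule 13 [adult_resident & case_approved -> enrolled_program]. Adds age_verified, enrolled_program.
Round 3: rule 1 [enrolled_program & age_verified -> application_complete]. Adds application_complete.
Round 4: rule 11 [application_complete & notify_finance -> eligible_tier1]. Adds eligible_tier1.
eligible_tier1 first appears in round 4.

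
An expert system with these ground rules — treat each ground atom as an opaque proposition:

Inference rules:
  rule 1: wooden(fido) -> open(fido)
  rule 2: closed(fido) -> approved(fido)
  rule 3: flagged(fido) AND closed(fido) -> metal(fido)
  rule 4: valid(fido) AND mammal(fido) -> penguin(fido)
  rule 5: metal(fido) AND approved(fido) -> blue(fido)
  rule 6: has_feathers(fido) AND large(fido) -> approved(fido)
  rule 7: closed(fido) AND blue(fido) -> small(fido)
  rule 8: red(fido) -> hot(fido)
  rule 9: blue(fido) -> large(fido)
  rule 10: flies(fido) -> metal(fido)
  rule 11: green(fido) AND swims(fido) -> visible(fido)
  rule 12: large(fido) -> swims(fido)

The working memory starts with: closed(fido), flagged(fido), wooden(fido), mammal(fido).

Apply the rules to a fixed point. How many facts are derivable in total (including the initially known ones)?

11

Round 1: rule 1 [wooden(fido) -> open(fido)]; rule 2 [closed(fido) -> approved(fido)]; rule 3 [flagged(fido) AND closed(fido) -> metal(fido)]. New: open(fido), approved(fido), metal(fido).
Round 2: rule 5 [metal(fido) AND approved(fido) -> blue(fido)]. New: blue(fido).
Round 3: rule 7 [closed(fido) AND blue(fido) -> small(fido)]; rule 9 [blue(fido) -> large(fido)]. New: small(fido), large(fido).
Round 4: rule 12 [large(fido) -> swims(fido)]. New: swims(fido).
Closure: {approved(fido), blue(fido), closed(fido), flagged(fido), large(fido), mammal(fido), metal(fido), open(fido), small(fido), swims(fido), wooden(fido)} — 11 facts.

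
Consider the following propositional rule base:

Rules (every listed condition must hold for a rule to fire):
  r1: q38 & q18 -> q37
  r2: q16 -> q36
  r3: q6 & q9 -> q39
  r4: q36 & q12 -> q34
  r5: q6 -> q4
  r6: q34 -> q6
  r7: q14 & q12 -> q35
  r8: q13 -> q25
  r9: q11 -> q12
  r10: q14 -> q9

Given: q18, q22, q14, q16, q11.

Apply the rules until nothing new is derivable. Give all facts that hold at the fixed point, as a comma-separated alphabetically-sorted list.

q11, q12, q14, q16, q18, q22, q34, q35, q36, q39, q4, q6, q9

[1] r2 [q16 -> q36]; r9 [q11 -> q12]; r10 [q14 -> q9]. ⇒ new: q36, q12, q9.
[2] r4 [q36 & q12 -> q34]; r7 [q14 & q12 -> q35]. ⇒ new: q34, q35.
[3] r6 [q34 -> q6]. ⇒ new: q6.
[4] r3 [q6 & q9 -> q39]; r5 [q6 -> q4]. ⇒ new: q39, q4.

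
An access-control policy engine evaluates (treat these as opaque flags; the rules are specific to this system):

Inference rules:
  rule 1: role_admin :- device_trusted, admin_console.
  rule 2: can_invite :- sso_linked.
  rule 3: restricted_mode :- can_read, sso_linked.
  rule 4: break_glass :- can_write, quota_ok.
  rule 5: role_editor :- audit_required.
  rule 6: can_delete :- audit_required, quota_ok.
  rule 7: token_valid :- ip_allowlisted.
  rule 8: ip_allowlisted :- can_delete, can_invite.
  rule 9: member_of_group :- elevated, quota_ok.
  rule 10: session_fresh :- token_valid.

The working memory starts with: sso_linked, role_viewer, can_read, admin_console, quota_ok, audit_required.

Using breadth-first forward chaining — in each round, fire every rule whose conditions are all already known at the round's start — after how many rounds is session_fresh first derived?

4

Round 1 fires rule 2, rule 3, rule 5, rule 6, giving can_invite, restricted_mode, role_editor, can_delete.
Round 2 fires rule 8, giving ip_allowlisted.
Round 3 fires rule 7, giving token_valid.
Round 4 fires rule 10, giving session_fresh.
session_fresh first appears in round 4.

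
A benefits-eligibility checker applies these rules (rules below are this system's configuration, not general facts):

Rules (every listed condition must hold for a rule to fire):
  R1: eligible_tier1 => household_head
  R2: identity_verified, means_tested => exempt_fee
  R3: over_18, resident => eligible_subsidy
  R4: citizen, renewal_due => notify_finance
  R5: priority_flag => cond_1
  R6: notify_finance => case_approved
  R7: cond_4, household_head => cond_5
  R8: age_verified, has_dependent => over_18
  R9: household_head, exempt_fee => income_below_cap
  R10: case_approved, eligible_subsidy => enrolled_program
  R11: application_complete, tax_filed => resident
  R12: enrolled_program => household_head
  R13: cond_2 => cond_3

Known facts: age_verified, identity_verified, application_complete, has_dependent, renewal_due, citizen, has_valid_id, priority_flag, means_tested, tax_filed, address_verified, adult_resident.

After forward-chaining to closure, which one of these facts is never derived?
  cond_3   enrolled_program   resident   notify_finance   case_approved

cond_3

Round 1 — R2, R4, R5, R8, R11, derive exempt_fee, notify_finance, cond_1, over_18, resident.
Round 2 — R3, R6, derive eligible_subsidy, case_approved.
Round 3 — R10, derive enrolled_program.
Round 4 — R12, derive household_head.
Round 5 — R9, derive income_below_cap.
Derived: resident (round 1), case_approved (round 2), notify_finance (round 1), enrolled_program (round 3). cond_3 never appears in any round.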